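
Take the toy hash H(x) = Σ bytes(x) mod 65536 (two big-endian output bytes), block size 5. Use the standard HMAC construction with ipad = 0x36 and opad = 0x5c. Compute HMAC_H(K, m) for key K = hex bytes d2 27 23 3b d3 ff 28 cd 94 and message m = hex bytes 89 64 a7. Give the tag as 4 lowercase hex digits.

0348

Key hex bytes d2 27 23 3b d3 ff 28 cd 94 is 9 bytes > B = 5, so hash it first: H(key) = 04 b2, then zero-pad to 5 bytes: K' = 04 b2 00 00 00.
K' ⊕ ipad = 32 84 36 36 36.  K' ⊕ opad = 58 ee 5c 5c 5c.
Inner input = (K'⊕ipad) ∥ m = 32 84 36 36 36 ∥ 89 64 a7.
Inner hash: sum = 50+132+54+54+54+137+100+167 = 748 → 02 ec.
Outer input = (K'⊕opad) ∥ inner = 58 ee 5c 5c 5c ∥ 02 ec.
Outer hash (tag): sum = 88+238+92+92+92+2+236 = 840 → 03 48.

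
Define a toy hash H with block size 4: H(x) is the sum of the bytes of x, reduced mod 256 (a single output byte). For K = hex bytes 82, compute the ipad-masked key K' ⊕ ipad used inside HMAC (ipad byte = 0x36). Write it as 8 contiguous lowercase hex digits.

Key hex bytes 82 is 1 byte ≤ B = 4; zero-pad to 4 bytes: K' = 82 00 00 00.
XOR each byte with 0x36: 82⊕36=b4, 00⊕36=36, 00⊕36=36, 00⊕36=36.

b4363636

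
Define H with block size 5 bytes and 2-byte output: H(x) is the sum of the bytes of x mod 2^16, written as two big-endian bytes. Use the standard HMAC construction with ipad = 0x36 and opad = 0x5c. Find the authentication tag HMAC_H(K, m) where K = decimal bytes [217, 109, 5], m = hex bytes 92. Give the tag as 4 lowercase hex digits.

0244

Key decimal bytes [217, 109, 5] = d9 6d 05 is 3 bytes ≤ B = 5; zero-pad to 5 bytes: K' = d9 6d 05 00 00.
K' ⊕ ipad = ef 5b 33 36 36.  K' ⊕ opad = 85 31 59 5c 5c.
Inner input = (K'⊕ipad) ∥ m = ef 5b 33 36 36 ∥ 92.
Inner hash: sum = 239+91+51+54+54+146 = 635 → 02 7b.
Outer input = (K'⊕opad) ∥ inner = 85 31 59 5c 5c ∥ 02 7b.
Outer hash (tag): sum = 133+49+89+92+92+2+123 = 580 → 02 44.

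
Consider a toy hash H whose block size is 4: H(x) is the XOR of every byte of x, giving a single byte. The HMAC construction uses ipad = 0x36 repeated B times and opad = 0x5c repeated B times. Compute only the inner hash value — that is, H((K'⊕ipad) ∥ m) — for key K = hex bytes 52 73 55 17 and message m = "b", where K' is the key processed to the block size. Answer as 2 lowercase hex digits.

Key hex bytes 52 73 55 17 is exactly B = 4 bytes: K' = 52 73 55 17.
K' ⊕ ipad = 64 45 63 21.
Inner input = 64 45 63 21 ∥ 62.
Inner hash: XOR 64⊕45⊕63⊕21⊕62 = 01.

01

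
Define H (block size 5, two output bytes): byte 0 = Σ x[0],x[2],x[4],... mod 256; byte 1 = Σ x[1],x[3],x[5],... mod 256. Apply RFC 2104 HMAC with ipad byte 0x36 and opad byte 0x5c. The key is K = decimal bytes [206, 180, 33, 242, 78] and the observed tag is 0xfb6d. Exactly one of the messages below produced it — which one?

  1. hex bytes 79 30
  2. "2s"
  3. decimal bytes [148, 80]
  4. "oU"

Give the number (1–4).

Key decimal bytes [206, 180, 33, 242, 78] = ce b4 21 f2 4e is exactly B = 5 bytes: K' = ce b4 21 f2 4e.
K' ⊕ ipad = f8 82 17 c4 78; K' ⊕ opad = 92 e8 7d ae 12.
m1: inner = H(f8 82 17 c4 78 79 30) = b7 bf; tag = H(92 e8 7d ae 12 b7 bf) = e04d
m2: inner = H(f8 82 17 c4 78 32 73) = fa 78; tag = H(92 e8 7d ae 12 fa 78) = 9990
m3: inner = H(f8 82 17 c4 78 94 50) = d7 da; tag = H(92 e8 7d ae 12 d7 da) = fb6d ← matches
m4: inner = H(f8 82 17 c4 78 6f 55) = dc b5; tag = H(92 e8 7d ae 12 dc b5) = d672

3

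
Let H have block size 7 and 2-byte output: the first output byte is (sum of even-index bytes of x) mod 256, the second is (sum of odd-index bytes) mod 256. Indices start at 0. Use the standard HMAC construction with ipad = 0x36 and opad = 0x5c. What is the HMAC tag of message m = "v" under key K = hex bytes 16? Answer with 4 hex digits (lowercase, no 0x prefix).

Key hex bytes 16 is 1 byte ≤ B = 7; zero-pad to 7 bytes: K' = 16 00 00 00 00 00 00.
K' ⊕ ipad = 20 36 36 36 36 36 36.  K' ⊕ opad = 4a 5c 5c 5c 5c 5c 5c.
Inner input = (K'⊕ipad) ∥ m = 20 36 36 36 36 36 36 ∥ 76.
Inner hash: even-index sum = 194 mod 256 = 194; odd-index sum = 280 mod 256 = 24 → c2 18.
Outer input = (K'⊕opad) ∥ inner = 4a 5c 5c 5c 5c 5c 5c ∥ c2 18.
Outer hash (tag): even-index sum = 374 mod 256 = 118; odd-index sum = 470 mod 256 = 214 → 76 d6.

76d6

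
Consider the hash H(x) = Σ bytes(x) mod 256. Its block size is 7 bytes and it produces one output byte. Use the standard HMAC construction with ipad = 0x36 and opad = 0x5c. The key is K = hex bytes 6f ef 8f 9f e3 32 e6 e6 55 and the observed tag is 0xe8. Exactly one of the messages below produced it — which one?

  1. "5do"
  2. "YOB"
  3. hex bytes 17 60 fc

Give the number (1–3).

2

Key hex bytes 6f ef 8f 9f e3 32 e6 e6 55 is 9 bytes > B = 7, so hash it first: H(key) = c2, then zero-pad to 7 bytes: K' = c2 00 00 00 00 00 00.
K' ⊕ ipad = f4 36 36 36 36 36 36; K' ⊕ opad = 9e 5c 5c 5c 5c 5c 5c.
m1: inner = H(f4 36 36 36 36 36 36 35 64 6f) = 40; tag = H(9e 5c 5c 5c 5c 5c 5c 40) = 06
m2: inner = H(f4 36 36 36 36 36 36 59 4f 42) = 22; tag = H(9e 5c 5c 5c 5c 5c 5c 22) = e8 ← matches
m3: inner = H(f4 36 36 36 36 36 36 17 60 fc) = ab; tag = H(9e 5c 5c 5c 5c 5c 5c ab) = 71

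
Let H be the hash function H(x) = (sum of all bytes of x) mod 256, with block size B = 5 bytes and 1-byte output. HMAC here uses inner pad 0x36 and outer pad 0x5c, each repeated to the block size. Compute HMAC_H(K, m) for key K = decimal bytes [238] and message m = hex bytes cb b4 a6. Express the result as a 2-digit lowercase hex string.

Key decimal bytes [238] = ee is 1 byte ≤ B = 5; zero-pad to 5 bytes: K' = ee 00 00 00 00.
K' ⊕ ipad = d8 36 36 36 36.  K' ⊕ opad = b2 5c 5c 5c 5c.
Inner input = (K'⊕ipad) ∥ m = d8 36 36 36 36 ∥ cb b4 a6.
Inner hash: sum = 216+54+54+54+54+203+180+166 = 981; mod 256 = 213 → d5.
Outer input = (K'⊕opad) ∥ inner = b2 5c 5c 5c 5c ∥ d5.
Outer hash (tag): sum = 178+92+92+92+92+213 = 759; mod 256 = 247 → f7.

f7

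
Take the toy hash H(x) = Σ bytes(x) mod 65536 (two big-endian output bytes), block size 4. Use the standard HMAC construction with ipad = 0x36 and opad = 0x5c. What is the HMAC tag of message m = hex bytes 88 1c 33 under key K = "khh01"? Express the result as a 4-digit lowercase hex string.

Key "khh01" = 6b 68 68 30 31 is 5 bytes > B = 4, so hash it first: H(key) = 01 9c, then zero-pad to 4 bytes: K' = 01 9c 00 00.
K' ⊕ ipad = 37 aa 36 36.  K' ⊕ opad = 5d c0 5c 5c.
Inner input = (K'⊕ipad) ∥ m = 37 aa 36 36 ∥ 88 1c 33.
Inner hash: sum = 55+170+54+54+136+28+51 = 548 → 02 24.
Outer input = (K'⊕opad) ∥ inner = 5d c0 5c 5c ∥ 02 24.
Outer hash (tag): sum = 93+192+92+92+2+36 = 507 → 01 fb.

01fb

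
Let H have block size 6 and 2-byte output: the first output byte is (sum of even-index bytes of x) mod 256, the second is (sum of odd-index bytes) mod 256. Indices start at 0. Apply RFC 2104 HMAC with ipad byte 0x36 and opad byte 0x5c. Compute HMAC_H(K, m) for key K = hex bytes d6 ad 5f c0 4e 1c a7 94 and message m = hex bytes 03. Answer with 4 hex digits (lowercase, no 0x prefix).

b990

Key hex bytes d6 ad 5f c0 4e 1c a7 94 is 8 bytes > B = 6, so hash it first: H(key) = 2a 1d, then zero-pad to 6 bytes: K' = 2a 1d 00 00 00 00.
K' ⊕ ipad = 1c 2b 36 36 36 36.  K' ⊕ opad = 76 41 5c 5c 5c 5c.
Inner input = (K'⊕ipad) ∥ m = 1c 2b 36 36 36 36 ∥ 03.
Inner hash: even-index sum = 139 mod 256 = 139; odd-index sum = 151 mod 256 = 151 → 8b 97.
Outer input = (K'⊕opad) ∥ inner = 76 41 5c 5c 5c 5c ∥ 8b 97.
Outer hash (tag): even-index sum = 441 mod 256 = 185; odd-index sum = 400 mod 256 = 144 → b9 90.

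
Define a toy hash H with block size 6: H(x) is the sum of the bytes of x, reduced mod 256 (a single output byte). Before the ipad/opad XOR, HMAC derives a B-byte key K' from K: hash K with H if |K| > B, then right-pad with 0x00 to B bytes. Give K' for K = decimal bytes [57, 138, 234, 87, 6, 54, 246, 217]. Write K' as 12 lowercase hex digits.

|K| = 8 > B = 6, so first hash the key.
H(K): sum = 57+138+234+87+6+54+246+217 = 1039; mod 256 = 15 → 0f.
Zero-pad H(K) = 0f to 6 bytes: K' = 0f 00 00 00 00 00.

0f0000000000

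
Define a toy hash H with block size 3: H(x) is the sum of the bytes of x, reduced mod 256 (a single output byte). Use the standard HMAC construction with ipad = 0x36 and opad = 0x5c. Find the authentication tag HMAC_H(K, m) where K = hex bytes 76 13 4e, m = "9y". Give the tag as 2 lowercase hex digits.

Key hex bytes 76 13 4e is exactly B = 3 bytes: K' = 76 13 4e.
K' ⊕ ipad = 40 25 78.  K' ⊕ opad = 2a 4f 12.
Inner input = (K'⊕ipad) ∥ m = 40 25 78 ∥ 39 79.
Inner hash: sum = 64+37+120+57+121 = 399; mod 256 = 143 → 8f.
Outer input = (K'⊕opad) ∥ inner = 2a 4f 12 ∥ 8f.
Outer hash (tag): sum = 42+79+18+143 = 282; mod 256 = 26 → 1a.

1a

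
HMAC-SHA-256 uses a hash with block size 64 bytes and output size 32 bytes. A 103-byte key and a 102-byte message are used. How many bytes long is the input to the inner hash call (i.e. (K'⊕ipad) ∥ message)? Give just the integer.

Key is 103 > 64 bytes, so it is hashed to 32 bytes then zero-padded to 64: |K'| = 64.
Inner input = (K'⊕ipad) ∥ m → 64 + 102 = 166 bytes.

166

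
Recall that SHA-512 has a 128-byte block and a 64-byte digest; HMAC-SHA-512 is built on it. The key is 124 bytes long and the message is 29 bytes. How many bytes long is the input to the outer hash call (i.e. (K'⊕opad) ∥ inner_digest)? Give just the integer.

Key is 124 ≤ 128 bytes, zero-padded: |K'| = 128.
Outer input = (K'⊕opad) ∥ H(inner) → 128 + 64 = 192 bytes.

192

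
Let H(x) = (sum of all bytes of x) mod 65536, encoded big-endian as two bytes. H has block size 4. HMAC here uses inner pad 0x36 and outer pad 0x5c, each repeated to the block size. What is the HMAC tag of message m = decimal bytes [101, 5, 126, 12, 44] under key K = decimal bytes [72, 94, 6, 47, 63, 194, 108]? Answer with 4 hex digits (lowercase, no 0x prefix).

016a

Key decimal bytes [72, 94, 6, 47, 63, 194, 108] = 48 5e 06 2f 3f c2 6c is 7 bytes > B = 4, so hash it first: H(key) = 02 48, then zero-pad to 4 bytes: K' = 02 48 00 00.
K' ⊕ ipad = 34 7e 36 36.  K' ⊕ opad = 5e 14 5c 5c.
Inner input = (K'⊕ipad) ∥ m = 34 7e 36 36 ∥ 65 05 7e 0c 2c.
Inner hash: sum = 52+126+54+54+101+5+126+12+44 = 574 → 02 3e.
Outer input = (K'⊕opad) ∥ inner = 5e 14 5c 5c ∥ 02 3e.
Outer hash (tag): sum = 94+20+92+92+2+62 = 362 → 01 6a.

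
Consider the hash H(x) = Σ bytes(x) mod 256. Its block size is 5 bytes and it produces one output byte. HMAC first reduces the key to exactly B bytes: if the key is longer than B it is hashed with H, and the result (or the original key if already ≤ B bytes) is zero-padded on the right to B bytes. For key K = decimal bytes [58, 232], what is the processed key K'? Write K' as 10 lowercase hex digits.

3ae8000000

Key decimal bytes [58, 232] = 3a e8 is 2 bytes ≤ B = 5; zero-pad to 5 bytes: K' = 3a e8 00 00 00.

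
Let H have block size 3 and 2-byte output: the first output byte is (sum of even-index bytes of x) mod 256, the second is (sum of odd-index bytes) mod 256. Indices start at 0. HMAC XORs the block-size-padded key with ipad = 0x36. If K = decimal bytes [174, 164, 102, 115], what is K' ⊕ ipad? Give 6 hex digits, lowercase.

222136

Key decimal bytes [174, 164, 102, 115] = ae a4 66 73 is 4 bytes > B = 3, so hash it first: H(key) = 14 17, then zero-pad to 3 bytes: K' = 14 17 00.
XOR each byte with 0x36: 14⊕36=22, 17⊕36=21, 00⊕36=36.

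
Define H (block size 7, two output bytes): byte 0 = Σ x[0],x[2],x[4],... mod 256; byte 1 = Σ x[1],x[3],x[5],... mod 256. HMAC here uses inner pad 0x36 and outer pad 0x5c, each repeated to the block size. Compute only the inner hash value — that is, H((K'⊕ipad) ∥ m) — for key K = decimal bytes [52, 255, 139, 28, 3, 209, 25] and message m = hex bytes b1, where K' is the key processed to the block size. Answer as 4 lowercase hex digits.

Key decimal bytes [52, 255, 139, 28, 3, 209, 25] = 34 ff 8b 1c 03 d1 19 is exactly B = 7 bytes: K' = 34 ff 8b 1c 03 d1 19.
K' ⊕ ipad = 02 c9 bd 2a 35 e7 2f.
Inner input = 02 c9 bd 2a 35 e7 2f ∥ b1.
Inner hash: even-index sum = 291 mod 256 = 35; odd-index sum = 651 mod 256 = 139 → 23 8b.

238b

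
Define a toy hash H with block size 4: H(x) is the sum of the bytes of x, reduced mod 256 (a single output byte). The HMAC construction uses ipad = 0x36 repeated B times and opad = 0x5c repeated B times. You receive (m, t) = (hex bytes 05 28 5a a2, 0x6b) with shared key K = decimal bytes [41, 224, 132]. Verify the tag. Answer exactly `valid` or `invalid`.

valid

Key decimal bytes [41, 224, 132] = 29 e0 84 is 3 bytes ≤ B = 4; zero-pad to 4 bytes: K' = 29 e0 84 00.
K' ⊕ ipad = 1f d6 b2 36; K' ⊕ opad = 75 bc d8 5c.
Inner hash: sum = 31+214+178+54+5+40+90+162 = 774; mod 256 = 6 → 06.
Outer hash (recomputed tag): sum = 117+188+216+92+6 = 619; mod 256 = 107 → 6b.
Recomputed tag = 6b; claimed = 6b → match.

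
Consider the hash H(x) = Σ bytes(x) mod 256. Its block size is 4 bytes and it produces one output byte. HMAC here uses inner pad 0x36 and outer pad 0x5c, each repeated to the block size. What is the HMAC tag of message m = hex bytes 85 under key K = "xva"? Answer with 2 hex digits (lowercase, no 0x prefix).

Key "xva" = 78 76 61 is 3 bytes ≤ B = 4; zero-pad to 4 bytes: K' = 78 76 61 00.
K' ⊕ ipad = 4e 40 57 36.  K' ⊕ opad = 24 2a 3d 5c.
Inner input = (K'⊕ipad) ∥ m = 4e 40 57 36 ∥ 85.
Inner hash: sum = 78+64+87+54+133 = 416; mod 256 = 160 → a0.
Outer input = (K'⊕opad) ∥ inner = 24 2a 3d 5c ∥ a0.
Outer hash (tag): sum = 36+42+61+92+160 = 391; mod 256 = 135 → 87.

87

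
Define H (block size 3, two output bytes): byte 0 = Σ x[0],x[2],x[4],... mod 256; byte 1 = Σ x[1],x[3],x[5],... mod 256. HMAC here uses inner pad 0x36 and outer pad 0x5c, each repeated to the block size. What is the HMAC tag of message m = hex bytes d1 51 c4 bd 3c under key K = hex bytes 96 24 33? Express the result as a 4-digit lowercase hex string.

1c2b

Key hex bytes 96 24 33 is exactly B = 3 bytes: K' = 96 24 33.
K' ⊕ ipad = a0 12 05.  K' ⊕ opad = ca 78 6f.
Inner input = (K'⊕ipad) ∥ m = a0 12 05 ∥ d1 51 c4 bd 3c.
Inner hash: even-index sum = 435 mod 256 = 179; odd-index sum = 483 mod 256 = 227 → b3 e3.
Outer input = (K'⊕opad) ∥ inner = ca 78 6f ∥ b3 e3.
Outer hash (tag): even-index sum = 540 mod 256 = 28; odd-index sum = 299 mod 256 = 43 → 1c 2b.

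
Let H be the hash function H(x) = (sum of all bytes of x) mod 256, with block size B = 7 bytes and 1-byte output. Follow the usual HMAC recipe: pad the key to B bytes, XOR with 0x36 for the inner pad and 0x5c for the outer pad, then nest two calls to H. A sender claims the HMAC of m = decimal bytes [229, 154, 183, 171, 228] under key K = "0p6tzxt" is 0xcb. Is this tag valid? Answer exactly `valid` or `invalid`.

valid

Key "0p6tzxt" = 30 70 36 74 7a 78 74 is exactly B = 7 bytes: K' = 30 70 36 74 7a 78 74.
K' ⊕ ipad = 06 46 00 42 4c 4e 42; K' ⊕ opad = 6c 2c 6a 28 26 24 28.
Inner hash: sum = 6+70+0+66+76+78+66+229+154+183+171+228 = 1327; mod 256 = 47 → 2f.
Outer hash (recomputed tag): sum = 108+44+106+40+38+36+40+47 = 459; mod 256 = 203 → cb.
Recomputed tag = cb; claimed = cb → match.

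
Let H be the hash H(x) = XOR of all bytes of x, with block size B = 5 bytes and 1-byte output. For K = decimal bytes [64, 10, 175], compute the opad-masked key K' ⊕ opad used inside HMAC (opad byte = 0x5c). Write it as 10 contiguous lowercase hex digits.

1c56f35c5c

Key decimal bytes [64, 10, 175] = 40 0a af is 3 bytes ≤ B = 5; zero-pad to 5 bytes: K' = 40 0a af 00 00.
XOR each byte with 0x5c: 40⊕5c=1c, 0a⊕5c=56, af⊕5c=f3, 00⊕5c=5c, 00⊕5c=5c.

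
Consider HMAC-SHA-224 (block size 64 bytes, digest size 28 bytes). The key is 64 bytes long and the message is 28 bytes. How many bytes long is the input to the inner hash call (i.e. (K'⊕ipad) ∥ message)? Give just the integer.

Key is 64 ≤ 64 bytes, zero-padded: |K'| = 64.
Inner input = (K'⊕ipad) ∥ m → 64 + 28 = 92 bytes.

92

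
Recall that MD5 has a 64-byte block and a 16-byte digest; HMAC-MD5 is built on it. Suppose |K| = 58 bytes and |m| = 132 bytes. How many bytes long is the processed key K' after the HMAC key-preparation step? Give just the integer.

Key is 58 ≤ 64 bytes, zero-padded: |K'| = 64.

64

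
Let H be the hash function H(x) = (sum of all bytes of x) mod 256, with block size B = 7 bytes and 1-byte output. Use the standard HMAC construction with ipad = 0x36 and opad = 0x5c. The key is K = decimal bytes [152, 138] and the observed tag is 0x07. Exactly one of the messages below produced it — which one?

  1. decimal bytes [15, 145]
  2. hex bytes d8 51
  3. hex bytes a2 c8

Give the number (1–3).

2

Key decimal bytes [152, 138] = 98 8a is 2 bytes ≤ B = 7; zero-pad to 7 bytes: K' = 98 8a 00 00 00 00 00.
K' ⊕ ipad = ae bc 36 36 36 36 36; K' ⊕ opad = c4 d6 5c 5c 5c 5c 5c.
m1: inner = H(ae bc 36 36 36 36 36 0f 91) = 18; tag = H(c4 d6 5c 5c 5c 5c 5c 18) = 7e
m2: inner = H(ae bc 36 36 36 36 36 d8 51) = a1; tag = H(c4 d6 5c 5c 5c 5c 5c a1) = 07 ← matches
m3: inner = H(ae bc 36 36 36 36 36 a2 c8) = e2; tag = H(c4 d6 5c 5c 5c 5c 5c e2) = 48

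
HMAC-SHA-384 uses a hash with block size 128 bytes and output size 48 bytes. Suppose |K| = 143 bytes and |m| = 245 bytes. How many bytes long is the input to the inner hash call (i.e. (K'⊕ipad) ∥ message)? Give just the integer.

Key is 143 > 128 bytes, so it is hashed to 48 bytes then zero-padded to 128: |K'| = 128.
Inner input = (K'⊕ipad) ∥ m → 128 + 245 = 373 bytes.

373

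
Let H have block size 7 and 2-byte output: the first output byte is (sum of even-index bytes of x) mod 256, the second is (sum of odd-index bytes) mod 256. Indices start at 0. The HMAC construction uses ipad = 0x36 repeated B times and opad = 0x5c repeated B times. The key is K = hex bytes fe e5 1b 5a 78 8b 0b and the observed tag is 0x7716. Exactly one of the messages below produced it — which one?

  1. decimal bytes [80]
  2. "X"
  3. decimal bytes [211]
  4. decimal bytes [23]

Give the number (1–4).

4

Key hex bytes fe e5 1b 5a 78 8b 0b is exactly B = 7 bytes: K' = fe e5 1b 5a 78 8b 0b.
K' ⊕ ipad = c8 d3 2d 6c 4e bd 3d; K' ⊕ opad = a2 b9 47 06 24 d7 57.
m1: inner = H(c8 d3 2d 6c 4e bd 3d 50) = 80 4c; tag = H(a2 b9 47 06 24 d7 57 80 4c) = b016
m2: inner = H(c8 d3 2d 6c 4e bd 3d 58) = 80 54; tag = H(a2 b9 47 06 24 d7 57 80 54) = b816
m3: inner = H(c8 d3 2d 6c 4e bd 3d d3) = 80 cf; tag = H(a2 b9 47 06 24 d7 57 80 cf) = 3316
m4: inner = H(c8 d3 2d 6c 4e bd 3d 17) = 80 13; tag = H(a2 b9 47 06 24 d7 57 80 13) = 7716 ← matches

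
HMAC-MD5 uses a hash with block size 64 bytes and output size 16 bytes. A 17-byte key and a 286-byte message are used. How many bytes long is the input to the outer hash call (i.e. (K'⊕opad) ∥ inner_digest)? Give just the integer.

80

Key is 17 ≤ 64 bytes, zero-padded: |K'| = 64.
Outer input = (K'⊕opad) ∥ H(inner) → 64 + 16 = 80 bytes.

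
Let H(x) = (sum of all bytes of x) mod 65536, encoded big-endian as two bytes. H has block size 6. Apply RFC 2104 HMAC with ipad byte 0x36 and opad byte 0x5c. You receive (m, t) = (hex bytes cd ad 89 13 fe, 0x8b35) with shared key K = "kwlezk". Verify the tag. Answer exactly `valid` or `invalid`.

invalid

Key "kwlezk" = 6b 77 6c 65 7a 6b is exactly B = 6 bytes: K' = 6b 77 6c 65 7a 6b.
K' ⊕ ipad = 5d 41 5a 53 4c 5d; K' ⊕ opad = 37 2b 30 39 26 37.
Inner hash: sum = 93+65+90+83+76+93+205+173+137+19+254 = 1288 → 05 08.
Outer hash (recomputed tag): sum = 55+43+48+57+38+55+5+8 = 309 → 01 35.
Recomputed tag = 0135; claimed = 8b35 → mismatch.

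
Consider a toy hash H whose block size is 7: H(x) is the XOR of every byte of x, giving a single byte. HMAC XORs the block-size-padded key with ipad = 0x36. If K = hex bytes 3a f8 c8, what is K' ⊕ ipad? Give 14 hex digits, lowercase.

0ccefe36363636

Key hex bytes 3a f8 c8 is 3 bytes ≤ B = 7; zero-pad to 7 bytes: K' = 3a f8 c8 00 00 00 00.
XOR each byte with 0x36: 3a⊕36=0c, f8⊕36=ce, c8⊕36=fe, 00⊕36=36, 00⊕36=36, 00⊕36=36, 00⊕36=36.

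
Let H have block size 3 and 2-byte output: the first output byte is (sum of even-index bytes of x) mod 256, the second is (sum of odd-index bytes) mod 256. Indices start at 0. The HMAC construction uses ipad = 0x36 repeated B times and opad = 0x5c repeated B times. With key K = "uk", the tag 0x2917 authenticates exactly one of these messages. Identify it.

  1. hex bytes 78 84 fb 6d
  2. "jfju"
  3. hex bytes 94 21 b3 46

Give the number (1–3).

3

Key "uk" = 75 6b is 2 bytes ≤ B = 3; zero-pad to 3 bytes: K' = 75 6b 00.
K' ⊕ ipad = 43 5d 36; K' ⊕ opad = 29 37 5c.
m1: inner = H(43 5d 36 78 84 fb 6d) = 6a d0; tag = H(29 37 5c 6a d0) = 55a1
m2: inner = H(43 5d 36 6a 66 6a 75) = 54 31; tag = H(29 37 5c 54 31) = b68b
m3: inner = H(43 5d 36 94 21 b3 46) = e0 a4; tag = H(29 37 5c e0 a4) = 2917 ← matches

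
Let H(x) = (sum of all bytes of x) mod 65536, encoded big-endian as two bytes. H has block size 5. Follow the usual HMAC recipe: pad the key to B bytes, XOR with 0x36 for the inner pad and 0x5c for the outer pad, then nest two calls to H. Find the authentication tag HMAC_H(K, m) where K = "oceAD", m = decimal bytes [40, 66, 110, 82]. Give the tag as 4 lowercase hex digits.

Key "oceAD" = 6f 63 65 41 44 is exactly B = 5 bytes: K' = 6f 63 65 41 44.
K' ⊕ ipad = 59 55 53 77 72.  K' ⊕ opad = 33 3f 39 1d 18.
Inner input = (K'⊕ipad) ∥ m = 59 55 53 77 72 ∥ 28 42 6e 52.
Inner hash: sum = 89+85+83+119+114+40+66+110+82 = 788 → 03 14.
Outer input = (K'⊕opad) ∥ inner = 33 3f 39 1d 18 ∥ 03 14.
Outer hash (tag): sum = 51+63+57+29+24+3+20 = 247 → 00 f7.

00f7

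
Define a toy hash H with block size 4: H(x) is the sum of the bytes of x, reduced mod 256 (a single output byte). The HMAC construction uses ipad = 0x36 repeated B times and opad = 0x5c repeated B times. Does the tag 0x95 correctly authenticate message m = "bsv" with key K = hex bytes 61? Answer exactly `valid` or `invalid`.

Key hex bytes 61 is 1 byte ≤ B = 4; zero-pad to 4 bytes: K' = 61 00 00 00.
K' ⊕ ipad = 57 36 36 36; K' ⊕ opad = 3d 5c 5c 5c.
Inner hash: sum = 87+54+54+54+98+115+118 = 580; mod 256 = 68 → 44.
Outer hash (recomputed tag): sum = 61+92+92+92+68 = 405; mod 256 = 149 → 95.
Recomputed tag = 95; claimed = 95 → match.

valid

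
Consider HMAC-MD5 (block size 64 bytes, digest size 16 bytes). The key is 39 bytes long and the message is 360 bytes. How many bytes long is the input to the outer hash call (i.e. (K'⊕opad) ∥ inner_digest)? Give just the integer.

80

Key is 39 ≤ 64 bytes, zero-padded: |K'| = 64.
Outer input = (K'⊕opad) ∥ H(inner) → 64 + 16 = 80 bytes.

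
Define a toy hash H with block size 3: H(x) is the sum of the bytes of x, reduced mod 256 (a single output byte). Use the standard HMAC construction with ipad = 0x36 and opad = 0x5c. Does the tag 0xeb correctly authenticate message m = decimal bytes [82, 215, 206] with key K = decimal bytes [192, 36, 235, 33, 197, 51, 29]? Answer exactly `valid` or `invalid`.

invalid

Key decimal bytes [192, 36, 235, 33, 197, 51, 29] = c0 24 eb 21 c5 33 1d is 7 bytes > B = 3, so hash it first: H(key) = 05, then zero-pad to 3 bytes: K' = 05 00 00.
K' ⊕ ipad = 33 36 36; K' ⊕ opad = 59 5c 5c.
Inner hash: sum = 51+54+54+82+215+206 = 662; mod 256 = 150 → 96.
Outer hash (recomputed tag): sum = 89+92+92+150 = 423; mod 256 = 167 → a7.
Recomputed tag = a7; claimed = eb → mismatch.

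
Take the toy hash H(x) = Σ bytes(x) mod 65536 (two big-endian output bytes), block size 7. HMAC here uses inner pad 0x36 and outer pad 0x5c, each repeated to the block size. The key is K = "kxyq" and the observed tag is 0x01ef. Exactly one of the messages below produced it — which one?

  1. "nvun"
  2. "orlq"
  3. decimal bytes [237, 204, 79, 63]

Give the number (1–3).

Key "kxyq" = 6b 78 79 71 is 4 bytes ≤ B = 7; zero-pad to 7 bytes: K' = 6b 78 79 71 00 00 00.
K' ⊕ ipad = 5d 4e 4f 47 36 36 36; K' ⊕ opad = 37 24 25 2d 5c 5c 5c.
m1: inner = H(5d 4e 4f 47 36 36 36 6e 76 75 6e) = 03 aa; tag = H(37 24 25 2d 5c 5c 5c 03 aa) = 026e
m2: inner = H(5d 4e 4f 47 36 36 36 6f 72 6c 71) = 03 a1; tag = H(37 24 25 2d 5c 5c 5c 03 a1) = 0265
m3: inner = H(5d 4e 4f 47 36 36 36 ed cc 4f 3f) = 04 2a; tag = H(37 24 25 2d 5c 5c 5c 04 2a) = 01ef ← matches

3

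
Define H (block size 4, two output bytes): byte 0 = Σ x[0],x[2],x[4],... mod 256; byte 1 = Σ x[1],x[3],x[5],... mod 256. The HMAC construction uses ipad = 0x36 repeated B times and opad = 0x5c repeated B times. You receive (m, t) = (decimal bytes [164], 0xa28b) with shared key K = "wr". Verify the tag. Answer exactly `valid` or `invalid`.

Key "wr" = 77 72 is 2 bytes ≤ B = 4; zero-pad to 4 bytes: K' = 77 72 00 00.
K' ⊕ ipad = 41 44 36 36; K' ⊕ opad = 2b 2e 5c 5c.
Inner hash: even-index sum = 283 mod 256 = 27; odd-index sum = 122 mod 256 = 122 → 1b 7a.
Outer hash (recomputed tag): even-index sum = 162 mod 256 = 162; odd-index sum = 260 mod 256 = 4 → a2 04.
Recomputed tag = a204; claimed = a28b → mismatch.

invalid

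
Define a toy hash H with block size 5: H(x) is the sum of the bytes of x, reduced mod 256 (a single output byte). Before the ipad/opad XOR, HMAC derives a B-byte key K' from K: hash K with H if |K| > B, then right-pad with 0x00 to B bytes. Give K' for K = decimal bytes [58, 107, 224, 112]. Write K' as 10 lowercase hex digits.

3a6be07000

Key decimal bytes [58, 107, 224, 112] = 3a 6b e0 70 is 4 bytes ≤ B = 5; zero-pad to 5 bytes: K' = 3a 6b e0 70 00.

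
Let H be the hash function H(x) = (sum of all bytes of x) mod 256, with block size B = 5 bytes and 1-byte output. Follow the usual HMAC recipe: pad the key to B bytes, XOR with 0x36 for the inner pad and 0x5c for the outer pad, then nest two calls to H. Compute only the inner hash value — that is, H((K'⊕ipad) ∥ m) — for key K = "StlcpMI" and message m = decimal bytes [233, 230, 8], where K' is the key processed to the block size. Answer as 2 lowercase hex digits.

59

Key "StlcpMI" = 53 74 6c 63 70 4d 49 is 7 bytes > B = 5, so hash it first: H(key) = 9c, then zero-pad to 5 bytes: K' = 9c 00 00 00 00.
K' ⊕ ipad = aa 36 36 36 36.
Inner input = aa 36 36 36 36 ∥ e9 e6 08.
Inner hash: sum = 170+54+54+54+54+233+230+8 = 857; mod 256 = 89 → 59.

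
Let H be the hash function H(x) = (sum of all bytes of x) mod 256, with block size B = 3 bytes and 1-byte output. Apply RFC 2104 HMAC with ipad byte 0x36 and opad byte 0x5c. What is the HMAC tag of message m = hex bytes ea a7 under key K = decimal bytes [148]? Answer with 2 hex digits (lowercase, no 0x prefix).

Key decimal bytes [148] = 94 is 1 byte ≤ B = 3; zero-pad to 3 bytes: K' = 94 00 00.
K' ⊕ ipad = a2 36 36.  K' ⊕ opad = c8 5c 5c.
Inner input = (K'⊕ipad) ∥ m = a2 36 36 ∥ ea a7.
Inner hash: sum = 162+54+54+234+167 = 671; mod 256 = 159 → 9f.
Outer input = (K'⊕opad) ∥ inner = c8 5c 5c ∥ 9f.
Outer hash (tag): sum = 200+92+92+159 = 543; mod 256 = 31 → 1f.

1f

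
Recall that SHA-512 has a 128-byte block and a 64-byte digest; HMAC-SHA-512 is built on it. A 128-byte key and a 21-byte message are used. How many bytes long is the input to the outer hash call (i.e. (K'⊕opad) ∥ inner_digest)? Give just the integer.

192

Key is 128 ≤ 128 bytes, zero-padded: |K'| = 128.
Outer input = (K'⊕opad) ∥ H(inner) → 128 + 64 = 192 bytes.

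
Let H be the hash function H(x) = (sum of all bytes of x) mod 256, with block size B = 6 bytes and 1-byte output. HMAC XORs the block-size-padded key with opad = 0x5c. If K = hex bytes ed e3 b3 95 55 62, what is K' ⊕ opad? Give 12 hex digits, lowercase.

b1bfefc9093e

Key hex bytes ed e3 b3 95 55 62 is exactly B = 6 bytes: K' = ed e3 b3 95 55 62.
XOR each byte with 0x5c: ed⊕5c=b1, e3⊕5c=bf, b3⊕5c=ef, 95⊕5c=c9, 55⊕5c=09, 62⊕5c=3e.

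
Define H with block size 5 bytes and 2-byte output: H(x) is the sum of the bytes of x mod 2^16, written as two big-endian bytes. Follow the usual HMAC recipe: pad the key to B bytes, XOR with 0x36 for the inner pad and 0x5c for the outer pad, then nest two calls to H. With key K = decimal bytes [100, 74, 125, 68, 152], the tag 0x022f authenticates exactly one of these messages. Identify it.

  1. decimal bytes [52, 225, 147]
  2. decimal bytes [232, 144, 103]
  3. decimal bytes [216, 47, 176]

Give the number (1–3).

Key decimal bytes [100, 74, 125, 68, 152] = 64 4a 7d 44 98 is exactly B = 5 bytes: K' = 64 4a 7d 44 98.
K' ⊕ ipad = 52 7c 4b 72 ae; K' ⊕ opad = 38 16 21 18 c4.
m1: inner = H(52 7c 4b 72 ae 34 e1 93) = 03 e1; tag = H(38 16 21 18 c4 03 e1) = 022f ← matches
m2: inner = H(52 7c 4b 72 ae e8 90 67) = 04 18; tag = H(38 16 21 18 c4 04 18) = 0167
m3: inner = H(52 7c 4b 72 ae d8 2f b0) = 03 f0; tag = H(38 16 21 18 c4 03 f0) = 023e

1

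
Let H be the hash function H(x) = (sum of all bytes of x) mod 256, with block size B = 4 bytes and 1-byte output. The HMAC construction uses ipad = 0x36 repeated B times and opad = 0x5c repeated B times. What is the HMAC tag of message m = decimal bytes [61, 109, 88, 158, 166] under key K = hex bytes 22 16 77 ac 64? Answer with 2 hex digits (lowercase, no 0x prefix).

68

Key hex bytes 22 16 77 ac 64 is 5 bytes > B = 4, so hash it first: H(key) = bf, then zero-pad to 4 bytes: K' = bf 00 00 00.
K' ⊕ ipad = 89 36 36 36.  K' ⊕ opad = e3 5c 5c 5c.
Inner input = (K'⊕ipad) ∥ m = 89 36 36 36 ∥ 3d 6d 58 9e a6.
Inner hash: sum = 137+54+54+54+61+109+88+158+166 = 881; mod 256 = 113 → 71.
Outer input = (K'⊕opad) ∥ inner = e3 5c 5c 5c ∥ 71.
Outer hash (tag): sum = 227+92+92+92+113 = 616; mod 256 = 104 → 68.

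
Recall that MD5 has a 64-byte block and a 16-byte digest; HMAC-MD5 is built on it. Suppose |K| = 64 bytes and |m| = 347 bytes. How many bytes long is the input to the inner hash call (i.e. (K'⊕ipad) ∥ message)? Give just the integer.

Key is 64 ≤ 64 bytes, zero-padded: |K'| = 64.
Inner input = (K'⊕ipad) ∥ m → 64 + 347 = 411 bytes.

411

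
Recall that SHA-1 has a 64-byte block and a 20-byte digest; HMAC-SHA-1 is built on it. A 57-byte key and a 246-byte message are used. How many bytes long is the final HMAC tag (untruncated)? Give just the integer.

The tag is one SHA-1 digest: 20 bytes.

20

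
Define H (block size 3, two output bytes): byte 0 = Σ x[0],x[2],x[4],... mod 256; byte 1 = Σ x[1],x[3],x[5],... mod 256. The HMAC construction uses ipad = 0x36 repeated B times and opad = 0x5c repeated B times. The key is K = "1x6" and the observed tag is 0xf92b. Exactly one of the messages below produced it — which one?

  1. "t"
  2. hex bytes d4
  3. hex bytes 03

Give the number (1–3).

Key "1x6" = 31 78 36 is exactly B = 3 bytes: K' = 31 78 36.
K' ⊕ ipad = 07 4e 00; K' ⊕ opad = 6d 24 6a.
m1: inner = H(07 4e 00 74) = 07 c2; tag = H(6d 24 6a 07 c2) = 992b
m2: inner = H(07 4e 00 d4) = 07 22; tag = H(6d 24 6a 07 22) = f92b ← matches
m3: inner = H(07 4e 00 03) = 07 51; tag = H(6d 24 6a 07 51) = 282b

2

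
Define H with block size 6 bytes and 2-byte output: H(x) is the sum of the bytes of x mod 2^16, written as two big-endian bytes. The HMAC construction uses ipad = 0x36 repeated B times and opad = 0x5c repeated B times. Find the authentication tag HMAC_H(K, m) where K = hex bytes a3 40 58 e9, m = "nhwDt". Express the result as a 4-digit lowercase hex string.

0359

Key hex bytes a3 40 58 e9 is 4 bytes ≤ B = 6; zero-pad to 6 bytes: K' = a3 40 58 e9 00 00.
K' ⊕ ipad = 95 76 6e df 36 36.  K' ⊕ opad = ff 1c 04 b5 5c 5c.
Inner input = (K'⊕ipad) ∥ m = 95 76 6e df 36 36 ∥ 6e 68 77 44 74.
Inner hash: sum = 149+118+110+223+54+54+110+104+119+68+116 = 1225 → 04 c9.
Outer input = (K'⊕opad) ∥ inner = ff 1c 04 b5 5c 5c ∥ 04 c9.
Outer hash (tag): sum = 255+28+4+181+92+92+4+201 = 857 → 03 59.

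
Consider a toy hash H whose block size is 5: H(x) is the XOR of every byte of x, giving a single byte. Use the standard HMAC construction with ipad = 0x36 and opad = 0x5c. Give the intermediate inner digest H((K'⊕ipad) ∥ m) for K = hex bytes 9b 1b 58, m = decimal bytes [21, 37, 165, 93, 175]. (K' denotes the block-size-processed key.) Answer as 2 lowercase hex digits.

Key hex bytes 9b 1b 58 is 3 bytes ≤ B = 5; zero-pad to 5 bytes: K' = 9b 1b 58 00 00.
K' ⊕ ipad = ad 2d 6e 36 36.
Inner input = ad 2d 6e 36 36 ∥ 15 25 a5 5d af.
Inner hash: XOR ad⊕2d⊕6e⊕36⊕36⊕15⊕25⊕a5⊕5d⊕af = 89.

89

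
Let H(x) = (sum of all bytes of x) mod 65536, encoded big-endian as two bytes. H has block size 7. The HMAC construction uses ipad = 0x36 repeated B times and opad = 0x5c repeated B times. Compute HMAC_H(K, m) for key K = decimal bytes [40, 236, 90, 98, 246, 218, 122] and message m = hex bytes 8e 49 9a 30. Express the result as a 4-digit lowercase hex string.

Key decimal bytes [40, 236, 90, 98, 246, 218, 122] = 28 ec 5a 62 f6 da 7a is exactly B = 7 bytes: K' = 28 ec 5a 62 f6 da 7a.
K' ⊕ ipad = 1e da 6c 54 c0 ec 4c.  K' ⊕ opad = 74 b0 06 3e aa 86 26.
Inner input = (K'⊕ipad) ∥ m = 1e da 6c 54 c0 ec 4c ∥ 8e 49 9a 30.
Inner hash: sum = 30+218+108+84+192+236+76+142+73+154+48 = 1361 → 05 51.
Outer input = (K'⊕opad) ∥ inner = 74 b0 06 3e aa 86 26 ∥ 05 51.
Outer hash (tag): sum = 116+176+6+62+170+134+38+5+81 = 788 → 03 14.

0314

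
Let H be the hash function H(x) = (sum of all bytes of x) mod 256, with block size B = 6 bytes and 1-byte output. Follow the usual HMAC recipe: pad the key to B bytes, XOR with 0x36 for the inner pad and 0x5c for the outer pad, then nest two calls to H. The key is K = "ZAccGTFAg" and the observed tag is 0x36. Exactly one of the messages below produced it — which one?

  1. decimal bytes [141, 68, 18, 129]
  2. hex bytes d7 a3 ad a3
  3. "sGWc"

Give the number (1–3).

2

Key "ZAccGTFAg" = 5a 41 63 63 47 54 46 41 67 is 9 bytes > B = 6, so hash it first: H(key) = ea, then zero-pad to 6 bytes: K' = ea 00 00 00 00 00.
K' ⊕ ipad = dc 36 36 36 36 36; K' ⊕ opad = b6 5c 5c 5c 5c 5c.
m1: inner = H(dc 36 36 36 36 36 8d 44 12 81) = 4e; tag = H(b6 5c 5c 5c 5c 5c 4e) = d0
m2: inner = H(dc 36 36 36 36 36 d7 a3 ad a3) = b4; tag = H(b6 5c 5c 5c 5c 5c b4) = 36 ← matches
m3: inner = H(dc 36 36 36 36 36 73 47 57 63) = 5e; tag = H(b6 5c 5c 5c 5c 5c 5e) = e0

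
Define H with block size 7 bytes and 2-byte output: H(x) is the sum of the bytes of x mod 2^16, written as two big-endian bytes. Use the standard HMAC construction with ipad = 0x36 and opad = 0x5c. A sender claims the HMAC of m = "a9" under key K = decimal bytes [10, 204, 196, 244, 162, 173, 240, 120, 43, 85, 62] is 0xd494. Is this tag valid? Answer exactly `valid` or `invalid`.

Key decimal bytes [10, 204, 196, 244, 162, 173, 240, 120, 43, 85, 62] = 0a cc c4 f4 a2 ad f0 78 2b 55 3e is 11 bytes > B = 7, so hash it first: H(key) = 06 03, then zero-pad to 7 bytes: K' = 06 03 00 00 00 00 00.
K' ⊕ ipad = 30 35 36 36 36 36 36; K' ⊕ opad = 5a 5f 5c 5c 5c 5c 5c.
Inner hash: sum = 48+53+54+54+54+54+54+97+57 = 525 → 02 0d.
Outer hash (recomputed tag): sum = 90+95+92+92+92+92+92+2+13 = 660 → 02 94.
Recomputed tag = 0294; claimed = d494 → mismatch.

invalid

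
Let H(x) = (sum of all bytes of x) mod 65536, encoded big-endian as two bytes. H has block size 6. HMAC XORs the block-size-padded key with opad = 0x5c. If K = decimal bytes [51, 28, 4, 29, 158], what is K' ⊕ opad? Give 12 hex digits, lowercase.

6f405841c25c

Key decimal bytes [51, 28, 4, 29, 158] = 33 1c 04 1d 9e is 5 bytes ≤ B = 6; zero-pad to 6 bytes: K' = 33 1c 04 1d 9e 00.
XOR each byte with 0x5c: 33⊕5c=6f, 1c⊕5c=40, 04⊕5c=58, 1d⊕5c=41, 9e⊕5c=c2, 00⊕5c=5c.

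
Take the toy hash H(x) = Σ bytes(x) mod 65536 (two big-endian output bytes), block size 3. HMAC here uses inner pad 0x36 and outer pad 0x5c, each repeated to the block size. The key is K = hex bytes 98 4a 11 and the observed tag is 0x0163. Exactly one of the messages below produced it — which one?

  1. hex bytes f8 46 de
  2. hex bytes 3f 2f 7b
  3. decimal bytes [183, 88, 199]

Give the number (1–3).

2

Key hex bytes 98 4a 11 is exactly B = 3 bytes: K' = 98 4a 11.
K' ⊕ ipad = ae 7c 27; K' ⊕ opad = c4 16 4d.
m1: inner = H(ae 7c 27 f8 46 de) = 03 6d; tag = H(c4 16 4d 03 6d) = 0197
m2: inner = H(ae 7c 27 3f 2f 7b) = 02 3a; tag = H(c4 16 4d 02 3a) = 0163 ← matches
m3: inner = H(ae 7c 27 b7 58 c7) = 03 27; tag = H(c4 16 4d 03 27) = 0151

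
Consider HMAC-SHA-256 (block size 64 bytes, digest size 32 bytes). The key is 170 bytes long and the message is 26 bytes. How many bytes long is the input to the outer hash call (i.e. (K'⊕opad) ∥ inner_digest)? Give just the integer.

Key is 170 > 64 bytes, so it is hashed to 32 bytes then zero-padded to 64: |K'| = 64.
Outer input = (K'⊕opad) ∥ H(inner) → 64 + 32 = 96 bytes.

96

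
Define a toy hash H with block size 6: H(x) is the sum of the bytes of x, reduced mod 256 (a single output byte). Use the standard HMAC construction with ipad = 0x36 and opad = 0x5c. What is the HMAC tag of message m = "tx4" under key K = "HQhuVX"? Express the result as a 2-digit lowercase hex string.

Key "HQhuVX" = 48 51 68 75 56 58 is exactly B = 6 bytes: K' = 48 51 68 75 56 58.
K' ⊕ ipad = 7e 67 5e 43 60 6e.  K' ⊕ opad = 14 0d 34 29 0a 04.
Inner input = (K'⊕ipad) ∥ m = 7e 67 5e 43 60 6e ∥ 74 78 34.
Inner hash: sum = 126+103+94+67+96+110+116+120+52 = 884; mod 256 = 116 → 74.
Outer input = (K'⊕opad) ∥ inner = 14 0d 34 29 0a 04 ∥ 74.
Outer hash (tag): sum = 20+13+52+41+10+4+116 = 256; mod 256 = 0 → 00.

00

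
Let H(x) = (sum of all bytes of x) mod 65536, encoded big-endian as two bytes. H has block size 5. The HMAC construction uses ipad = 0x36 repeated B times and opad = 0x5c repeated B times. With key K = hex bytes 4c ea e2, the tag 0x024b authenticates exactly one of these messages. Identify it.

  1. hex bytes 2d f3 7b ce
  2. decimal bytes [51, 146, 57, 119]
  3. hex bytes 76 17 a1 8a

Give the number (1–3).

2

Key hex bytes 4c ea e2 is 3 bytes ≤ B = 5; zero-pad to 5 bytes: K' = 4c ea e2 00 00.
K' ⊕ ipad = 7a dc d4 36 36; K' ⊕ opad = 10 b6 be 5c 5c.
m1: inner = H(7a dc d4 36 36 2d f3 7b ce) = 04 ff; tag = H(10 b6 be 5c 5c 04 ff) = 033f
m2: inner = H(7a dc d4 36 36 33 92 39 77) = 04 0b; tag = H(10 b6 be 5c 5c 04 0b) = 024b ← matches
m3: inner = H(7a dc d4 36 36 76 17 a1 8a) = 04 4e; tag = H(10 b6 be 5c 5c 04 4e) = 028e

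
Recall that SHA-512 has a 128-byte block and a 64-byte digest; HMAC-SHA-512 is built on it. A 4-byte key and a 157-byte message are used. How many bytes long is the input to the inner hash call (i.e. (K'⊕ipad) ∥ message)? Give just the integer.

285

Key is 4 ≤ 128 bytes, zero-padded: |K'| = 128.
Inner input = (K'⊕ipad) ∥ m → 128 + 157 = 285 bytes.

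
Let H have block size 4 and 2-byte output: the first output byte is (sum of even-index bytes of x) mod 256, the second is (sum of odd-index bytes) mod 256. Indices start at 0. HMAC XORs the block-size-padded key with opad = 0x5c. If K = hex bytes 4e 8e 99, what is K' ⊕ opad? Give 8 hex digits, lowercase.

Key hex bytes 4e 8e 99 is 3 bytes ≤ B = 4; zero-pad to 4 bytes: K' = 4e 8e 99 00.
XOR each byte with 0x5c: 4e⊕5c=12, 8e⊕5c=d2, 99⊕5c=c5, 00⊕5c=5c.

12d2c55c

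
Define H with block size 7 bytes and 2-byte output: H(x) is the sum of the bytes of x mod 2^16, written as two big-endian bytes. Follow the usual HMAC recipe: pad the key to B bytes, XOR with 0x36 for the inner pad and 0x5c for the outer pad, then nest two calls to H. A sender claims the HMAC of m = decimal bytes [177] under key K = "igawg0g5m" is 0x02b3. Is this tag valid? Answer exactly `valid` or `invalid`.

valid

Key "igawg0g5m" = 69 67 61 77 67 30 67 35 6d is 9 bytes > B = 7, so hash it first: H(key) = 03 48, then zero-pad to 7 bytes: K' = 03 48 00 00 00 00 00.
K' ⊕ ipad = 35 7e 36 36 36 36 36; K' ⊕ opad = 5f 14 5c 5c 5c 5c 5c.
Inner hash: sum = 53+126+54+54+54+54+54+177 = 626 → 02 72.
Outer hash (recomputed tag): sum = 95+20+92+92+92+92+92+2+114 = 691 → 02 b3.
Recomputed tag = 02b3; claimed = 02b3 → match.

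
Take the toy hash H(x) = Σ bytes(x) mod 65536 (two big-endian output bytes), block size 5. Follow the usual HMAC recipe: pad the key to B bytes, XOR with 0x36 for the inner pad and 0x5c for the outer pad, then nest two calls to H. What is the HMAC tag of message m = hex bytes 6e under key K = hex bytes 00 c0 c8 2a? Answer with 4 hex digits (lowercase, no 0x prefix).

Key hex bytes 00 c0 c8 2a is 4 bytes ≤ B = 5; zero-pad to 5 bytes: K' = 00 c0 c8 2a 00.
K' ⊕ ipad = 36 f6 fe 1c 36.  K' ⊕ opad = 5c 9c 94 76 5c.
Inner input = (K'⊕ipad) ∥ m = 36 f6 fe 1c 36 ∥ 6e.
Inner hash: sum = 54+246+254+28+54+110 = 746 → 02 ea.
Outer input = (K'⊕opad) ∥ inner = 5c 9c 94 76 5c ∥ 02 ea.
Outer hash (tag): sum = 92+156+148+118+92+2+234 = 842 → 03 4a.

034a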